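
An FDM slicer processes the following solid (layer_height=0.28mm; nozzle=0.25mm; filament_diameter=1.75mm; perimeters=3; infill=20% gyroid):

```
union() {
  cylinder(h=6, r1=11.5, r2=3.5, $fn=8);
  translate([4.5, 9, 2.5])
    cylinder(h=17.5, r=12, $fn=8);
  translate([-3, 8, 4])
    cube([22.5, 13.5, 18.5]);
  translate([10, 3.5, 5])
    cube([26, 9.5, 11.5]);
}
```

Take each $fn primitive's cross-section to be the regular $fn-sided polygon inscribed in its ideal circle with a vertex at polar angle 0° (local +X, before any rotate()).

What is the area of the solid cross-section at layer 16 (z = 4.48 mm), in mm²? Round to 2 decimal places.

544.81 mm²

At z = 4.48 mm: the cone: at t=0.747 of its height the radius interpolates to r₁+(r₂−r₁)t = 5.527, giving a regular 8-gon of that circumradius (area = (8/2)·5.527²·sin(360°/8) = 86.39 mm²); the r=12 cylinder at (4.5, 9) contributes a regular 8-gon of circumradius 12 (area = (8/2)·12.000²·sin(360°/8) = 407.29 mm²); the cube at (-3, 8) is present — its section is the full 22.5×13.5 rectangle (area 303.75 mm²); the cube at (10, 3.5) is absent (z outside [5, 16.5]); Combining (union): the regions partially overlap — summed areas 797.44 mm² minus the doubly-counted overlap 252.63 mm² gives 544.81 mm² — area = 544.81 mm². Overall, the cross-section is a single solid region. Net area = 544.81 mm².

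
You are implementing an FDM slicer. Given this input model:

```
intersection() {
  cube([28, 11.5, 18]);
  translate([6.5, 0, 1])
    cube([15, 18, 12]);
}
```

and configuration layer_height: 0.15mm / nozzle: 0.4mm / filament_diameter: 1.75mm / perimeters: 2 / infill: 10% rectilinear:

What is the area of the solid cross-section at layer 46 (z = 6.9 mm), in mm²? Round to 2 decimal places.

172.50 mm²

At z = 6.9 mm: the 28×11.5 cube contributes its full rectangle (area 322.00 mm²); the cube at (6.5, 0) is present — its section is the full 15×18 rectangle (area 270.00 mm²); Taking the intersection: the 15×18 cube at (6.5, 0) partially overlaps the 28×11.5 cube; clipping to the common part keeps 172.50 mm² — area = 172.50 mm². Overall, the cross-section is a single solid region. Net area = 172.50 mm².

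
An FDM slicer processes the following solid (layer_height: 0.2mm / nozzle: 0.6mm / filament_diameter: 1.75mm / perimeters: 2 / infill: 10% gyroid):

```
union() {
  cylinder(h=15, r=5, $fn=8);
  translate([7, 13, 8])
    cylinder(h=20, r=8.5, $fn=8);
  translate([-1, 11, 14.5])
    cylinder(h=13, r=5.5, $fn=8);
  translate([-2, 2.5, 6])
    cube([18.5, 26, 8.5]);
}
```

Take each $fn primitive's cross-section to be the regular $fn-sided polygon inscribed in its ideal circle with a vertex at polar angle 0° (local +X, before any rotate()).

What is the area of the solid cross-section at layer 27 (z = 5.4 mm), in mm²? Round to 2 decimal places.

70.71 mm²

At z = 5.4 mm: the r=5 cylinder contributes a regular 8-gon of circumradius 5 (area = (8/2)·5.000²·sin(360°/8) = 70.71 mm²); the cylinder at (7, 13) is absent (z outside [8, 28]); the cylinder at (-1, 11) is absent (z outside [14.5, 27.5]); the cube at (-2, 2.5) is absent (z outside [6, 14.5]); Combining (union): only the r=5 cylinder is present, so the union is just that shape — area = 70.71 mm². Overall, the cross-section is a single solid region. Net area = 70.71 mm².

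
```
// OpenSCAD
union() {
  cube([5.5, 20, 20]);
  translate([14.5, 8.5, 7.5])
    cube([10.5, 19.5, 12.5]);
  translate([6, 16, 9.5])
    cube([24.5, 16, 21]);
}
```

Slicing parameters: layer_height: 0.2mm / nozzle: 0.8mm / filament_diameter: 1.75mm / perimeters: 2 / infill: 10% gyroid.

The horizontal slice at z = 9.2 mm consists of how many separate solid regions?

2

At z = 9.2 mm: the 5.5×20 cube contributes its full rectangle; the 10.5×19.5 cube at (14.5, 8.5) contributes its full rectangle; the cube at (6, 16) is absent (z outside [9.5, 30.5]); Combining (union): the 2 present regions are separate (no shared area or edge), so areas and boundary lengths simply add and each stays a separate island — 2 connected regions. The result has 2 disconnected regions.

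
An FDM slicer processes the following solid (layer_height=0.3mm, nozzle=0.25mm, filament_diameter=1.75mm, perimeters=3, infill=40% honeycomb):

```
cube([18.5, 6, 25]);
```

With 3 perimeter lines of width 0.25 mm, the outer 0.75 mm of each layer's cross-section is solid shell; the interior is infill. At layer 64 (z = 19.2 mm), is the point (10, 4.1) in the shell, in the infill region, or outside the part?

At z = 19.2 mm: the cube is present — its section is the full 18.5×6 rectangle. Overall, the cross-section is a single solid region. The nearest boundary edge runs (18.50, 6.00)→(0.00, 6.00); distance from the point to it = 1.90 mm. The point is inside the cross-section and 1.90 mm from the nearest boundary — more than the 0.75 mm shell width (3 × 0.25), so it's in the infill interior.

infill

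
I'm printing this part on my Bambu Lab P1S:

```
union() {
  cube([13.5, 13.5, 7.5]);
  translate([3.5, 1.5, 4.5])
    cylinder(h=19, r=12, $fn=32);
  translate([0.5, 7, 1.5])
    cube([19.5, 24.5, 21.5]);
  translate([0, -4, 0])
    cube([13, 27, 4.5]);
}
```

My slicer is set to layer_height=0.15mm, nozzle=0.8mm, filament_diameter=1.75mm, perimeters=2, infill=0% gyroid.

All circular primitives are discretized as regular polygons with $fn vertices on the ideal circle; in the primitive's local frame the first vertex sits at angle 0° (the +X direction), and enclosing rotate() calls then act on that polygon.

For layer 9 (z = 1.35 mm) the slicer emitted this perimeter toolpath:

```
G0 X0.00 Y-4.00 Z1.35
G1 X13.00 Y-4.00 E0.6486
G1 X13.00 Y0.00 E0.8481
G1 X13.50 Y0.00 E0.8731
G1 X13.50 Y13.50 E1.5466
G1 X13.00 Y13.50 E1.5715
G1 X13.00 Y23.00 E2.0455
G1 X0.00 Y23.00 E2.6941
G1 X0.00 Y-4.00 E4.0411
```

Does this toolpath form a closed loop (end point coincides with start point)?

yes

Start point (G0): (0.00, -4.00). End point (last G1): the path returns to the start — closed.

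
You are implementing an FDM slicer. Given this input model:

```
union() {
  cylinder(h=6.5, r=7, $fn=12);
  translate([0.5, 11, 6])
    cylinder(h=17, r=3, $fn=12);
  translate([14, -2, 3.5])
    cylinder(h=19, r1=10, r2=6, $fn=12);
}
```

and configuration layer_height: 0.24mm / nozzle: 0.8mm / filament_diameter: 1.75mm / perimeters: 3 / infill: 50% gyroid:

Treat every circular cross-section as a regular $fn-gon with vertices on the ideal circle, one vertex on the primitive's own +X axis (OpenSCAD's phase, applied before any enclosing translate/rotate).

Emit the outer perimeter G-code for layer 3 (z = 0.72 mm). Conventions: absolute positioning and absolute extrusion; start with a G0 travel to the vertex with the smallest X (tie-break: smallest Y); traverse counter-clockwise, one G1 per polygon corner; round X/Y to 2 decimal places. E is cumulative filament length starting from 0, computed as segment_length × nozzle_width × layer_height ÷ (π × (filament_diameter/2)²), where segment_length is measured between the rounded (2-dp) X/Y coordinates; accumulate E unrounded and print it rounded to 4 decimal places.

At z = 0.72 mm: the r=7 cylinder gives a regular 12-gon of circumradius 7 (constant along its height); the cylinder at (0.5, 11) does not reach this height (z outside [6, 23]); the cone at (14, -2) is not intersected at this z (z outside [3.5, 22.5]); Taking the union: only the r=7 cylinder is present, so the union is just that shape — 1 connected region. The outline is a single polygon with 12 vertices. Extrusion per mm of travel: 0.8 × 0.24 / (π × 0.875²) = 0.079824. Accumulating E over each segment gives final E = 3.4703.

G0 X-7.00 Y0.00 Z0.72
G1 X-6.06 Y-3.50 E0.2893
G1 X-3.50 Y-6.06 E0.5783
G1 X0.00 Y-7.00 E0.8676
G1 X3.50 Y-6.06 E1.1569
G1 X6.06 Y-3.50 E1.4458
G1 X7.00 Y0.00 E1.7351
G1 X6.06 Y3.50 E2.0244
G1 X3.50 Y6.06 E2.3134
G1 X0.00 Y7.00 E2.6027
G1 X-3.50 Y6.06 E2.8920
G1 X-6.06 Y3.50 E3.1810
G1 X-7.00 Y0.00 E3.4703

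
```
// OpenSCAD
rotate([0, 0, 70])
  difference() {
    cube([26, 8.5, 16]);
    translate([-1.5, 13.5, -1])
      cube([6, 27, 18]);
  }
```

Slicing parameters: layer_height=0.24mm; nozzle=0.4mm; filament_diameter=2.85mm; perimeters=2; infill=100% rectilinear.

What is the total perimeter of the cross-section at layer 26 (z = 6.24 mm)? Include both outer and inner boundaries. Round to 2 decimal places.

69.00 mm

At z = 6.24 mm: the 26×8.5 cube contributes its full rectangle (perimeter 69.00 mm); the 6×27 cube at (-1.5, 13.5) contributes its full rectangle (perimeter 66.00 mm); Taking the first minus the rest: starting from the 26×8.5 cube, the 6×27 cube at (-1.5, 13.5) misses the remaining region (no effect) — boundary = 69.00 mm; (rotated 70° about Z; rotation is an isometry so areas/perimeters/island counts are preserved). Overall, the cross-section is a single solid region. Total boundary length (outer) = 69.00 mm.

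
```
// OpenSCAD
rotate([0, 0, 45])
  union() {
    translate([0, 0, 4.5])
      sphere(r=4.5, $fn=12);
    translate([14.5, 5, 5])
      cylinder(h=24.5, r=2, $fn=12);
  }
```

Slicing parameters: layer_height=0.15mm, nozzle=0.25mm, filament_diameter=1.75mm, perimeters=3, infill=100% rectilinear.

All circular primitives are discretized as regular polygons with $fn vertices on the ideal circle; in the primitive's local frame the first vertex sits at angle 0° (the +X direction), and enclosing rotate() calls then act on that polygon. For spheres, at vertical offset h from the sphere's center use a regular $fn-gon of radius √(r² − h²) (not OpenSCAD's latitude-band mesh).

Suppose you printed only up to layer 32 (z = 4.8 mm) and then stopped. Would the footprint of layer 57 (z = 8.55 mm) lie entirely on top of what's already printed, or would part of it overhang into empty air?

Compare the two slices. At z = 4.8: the r=4.5 sphere contributes a regular 12-gon of circumradius √(4.5²−0.3²) = 4.490 (area = (12/2)·4.490²·sin(360°/12) = 60.48 mm²); the cylinder at (14.5, 5) does not reach this height (z outside [5, 29.5]); Taking the union: only the r=4.5 sphere is present, so the union is just that shape — area = 60.48 mm²; (rotated 45° about Z; rotation is an isometry so areas/perimeters/island counts are preserved). At z = 8.55: the r=4.5 sphere slices to a regular 12-gon of circumradius 1.962 (√(r²−h²) with h=4.05 from center) (area = (12/2)·1.962²·sin(360°/12) = 11.54 mm²); the r=2 cylinder at (14.5, 5) contributes a regular 12-gon of circumradius 2 (area = (12/2)·2.000²·sin(360°/12) = 12.00 mm²); Merging all regions: the 2 present regions are separate (no shared area or edge), so areas and boundary lengths simply add and each stays a separate island — area = 23.54 mm²; (whole slice rotated 45° about Z — lengths, areas and connectivity unchanged). Checking containment: at z = 8.55 the cross-section extends beyond the z = 4.8 cross-section by about 12.00 mm².

part overhangs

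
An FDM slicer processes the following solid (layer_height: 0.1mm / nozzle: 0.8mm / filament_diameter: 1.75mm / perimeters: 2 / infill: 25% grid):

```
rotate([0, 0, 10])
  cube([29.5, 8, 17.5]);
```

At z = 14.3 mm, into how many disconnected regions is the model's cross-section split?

1

At z = 14.3 mm: the cube is present — its section is the full 29.5×8 rectangle; (whole slice rotated 10° about Z — lengths, areas and connectivity unchanged). The result has 1 disconnected region.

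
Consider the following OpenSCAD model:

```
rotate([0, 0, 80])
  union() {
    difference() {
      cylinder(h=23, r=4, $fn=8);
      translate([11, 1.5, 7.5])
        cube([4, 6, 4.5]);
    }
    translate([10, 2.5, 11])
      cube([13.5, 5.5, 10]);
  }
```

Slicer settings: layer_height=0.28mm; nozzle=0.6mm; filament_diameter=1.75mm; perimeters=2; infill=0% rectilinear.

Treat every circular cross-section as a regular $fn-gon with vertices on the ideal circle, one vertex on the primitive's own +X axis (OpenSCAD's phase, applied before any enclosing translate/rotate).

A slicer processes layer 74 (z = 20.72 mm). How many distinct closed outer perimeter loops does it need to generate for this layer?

At z = 20.72 mm: the cylinder: section is a regular 8-gon, circumradius r=4; the cube at (11, 1.5) does not reach this height (z outside [7.5, 12]); Taking the first minus the rest: none of the subtracted shapes is present at this height, so the r=4 cylinder is unchanged — 1 connected region; the cube at (10, 2.5) (footprint 13.5×5.5) is included at this height; Combining (union): the 2 present regions are separate (no shared area or edge), so areas and boundary lengths simply add and each stays a separate island — 2 connected regions; (rotated 80° about Z; rotation is an isometry so areas/perimeters/island counts are preserved). The result has 2 disconnected regions.

2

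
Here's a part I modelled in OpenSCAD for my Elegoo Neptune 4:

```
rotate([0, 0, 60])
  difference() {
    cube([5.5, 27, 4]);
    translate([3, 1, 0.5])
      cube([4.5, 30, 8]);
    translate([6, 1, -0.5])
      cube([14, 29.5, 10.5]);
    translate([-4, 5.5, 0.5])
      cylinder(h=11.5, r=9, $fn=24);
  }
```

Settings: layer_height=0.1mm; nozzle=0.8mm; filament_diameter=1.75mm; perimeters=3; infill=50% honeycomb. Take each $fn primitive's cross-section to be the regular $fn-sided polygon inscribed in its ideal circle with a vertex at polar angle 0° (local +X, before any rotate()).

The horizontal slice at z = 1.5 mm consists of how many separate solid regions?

2

At z = 1.5 mm: the cube (footprint 5.5×27) is included at this height; the 4.5×30 cube at (3, 1) contributes its full rectangle; the 14×29.5 cube at (6, 1) contributes its full rectangle; the cylinder at (-4, 5.5): section is a regular 24-gon, circumradius r=9; Subtracting the remaining from the first: starting from the 5.5×27 cube, the 4.5×30 cube at (3, 1) partially overlaps it — only the 65.00 mm² overlap (of its 135.00 mm²) is removed, clipping the outline; the 14×29.5 cube at (6, 1) misses the remaining region (no effect); the r=9 cylinder at (-4, 5.5) partially overlaps it — only the 37.84 mm² overlap (of its 251.57 mm²) is removed, clipping the outline — 2 connected regions; (rotated 60° about Z; rotation is an isometry so areas/perimeters/island counts are preserved). The result has 2 disconnected regions.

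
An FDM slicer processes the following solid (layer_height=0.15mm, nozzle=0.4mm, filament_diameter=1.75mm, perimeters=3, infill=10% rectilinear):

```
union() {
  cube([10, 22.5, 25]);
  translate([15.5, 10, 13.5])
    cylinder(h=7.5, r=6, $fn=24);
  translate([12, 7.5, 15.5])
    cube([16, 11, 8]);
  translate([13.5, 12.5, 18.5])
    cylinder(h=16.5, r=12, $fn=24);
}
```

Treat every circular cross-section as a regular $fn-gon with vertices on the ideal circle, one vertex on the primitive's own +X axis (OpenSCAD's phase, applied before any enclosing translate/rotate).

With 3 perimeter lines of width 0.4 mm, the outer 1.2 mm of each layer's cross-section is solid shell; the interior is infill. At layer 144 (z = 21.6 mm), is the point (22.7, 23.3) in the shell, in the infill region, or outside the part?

At z = 21.6 mm: the cube (footprint 10×22.5) is included at this height; the cylinder at (15.5, 10) is not intersected at this z (z outside [13.5, 21]); the 16×11 cube at (12, 7.5) contributes its full rectangle; the cylinder at (13.5, 12.5): section is a regular 24-gon, circumradius r=12; Merging all regions: the regions partially overlap (shared area 281.70 mm²), so overlapping operands fuse into one piece — 1 connected region. Overall, the cross-section is a single solid region. The nearest boundary edge runs (19.50, 22.89)→(21.99, 20.99); distance from the point to it = 2.27 mm. The point is not inside any of the regions above, so it lies outside the cross-section (2.27 mm from the nearest boundary).

outside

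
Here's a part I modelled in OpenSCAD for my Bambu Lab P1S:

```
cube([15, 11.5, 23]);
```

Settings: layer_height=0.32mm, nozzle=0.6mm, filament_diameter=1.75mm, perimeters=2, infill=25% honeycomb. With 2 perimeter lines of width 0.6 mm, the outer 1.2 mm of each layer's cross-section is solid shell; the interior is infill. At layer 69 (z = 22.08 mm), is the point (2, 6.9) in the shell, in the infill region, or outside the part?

At z = 22.08 mm: the cube (footprint 15×11.5) is included at this height. Overall, the cross-section is a single solid region. The nearest boundary edge runs (0.00, 11.50)→(0.00, 0.00); distance from the point to it = 2.00 mm. The point is inside the cross-section and 2.00 mm from the nearest boundary — more than the 1.2 mm shell width (2 × 0.6), so it's in the infill interior.

infill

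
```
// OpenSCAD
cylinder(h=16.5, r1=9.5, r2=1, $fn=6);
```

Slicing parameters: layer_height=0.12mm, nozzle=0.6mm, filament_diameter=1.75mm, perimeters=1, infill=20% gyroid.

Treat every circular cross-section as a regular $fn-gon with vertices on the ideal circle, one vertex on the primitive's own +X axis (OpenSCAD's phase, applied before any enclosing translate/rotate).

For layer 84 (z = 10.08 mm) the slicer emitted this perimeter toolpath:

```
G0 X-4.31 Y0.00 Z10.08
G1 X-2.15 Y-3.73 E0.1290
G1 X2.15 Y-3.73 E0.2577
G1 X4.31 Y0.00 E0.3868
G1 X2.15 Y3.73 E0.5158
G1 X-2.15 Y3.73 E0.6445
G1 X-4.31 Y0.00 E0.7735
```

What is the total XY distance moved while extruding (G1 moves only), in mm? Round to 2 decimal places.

25.84 mm

Sum the Euclidean lengths of each G1 segment: total = 25.84 mm.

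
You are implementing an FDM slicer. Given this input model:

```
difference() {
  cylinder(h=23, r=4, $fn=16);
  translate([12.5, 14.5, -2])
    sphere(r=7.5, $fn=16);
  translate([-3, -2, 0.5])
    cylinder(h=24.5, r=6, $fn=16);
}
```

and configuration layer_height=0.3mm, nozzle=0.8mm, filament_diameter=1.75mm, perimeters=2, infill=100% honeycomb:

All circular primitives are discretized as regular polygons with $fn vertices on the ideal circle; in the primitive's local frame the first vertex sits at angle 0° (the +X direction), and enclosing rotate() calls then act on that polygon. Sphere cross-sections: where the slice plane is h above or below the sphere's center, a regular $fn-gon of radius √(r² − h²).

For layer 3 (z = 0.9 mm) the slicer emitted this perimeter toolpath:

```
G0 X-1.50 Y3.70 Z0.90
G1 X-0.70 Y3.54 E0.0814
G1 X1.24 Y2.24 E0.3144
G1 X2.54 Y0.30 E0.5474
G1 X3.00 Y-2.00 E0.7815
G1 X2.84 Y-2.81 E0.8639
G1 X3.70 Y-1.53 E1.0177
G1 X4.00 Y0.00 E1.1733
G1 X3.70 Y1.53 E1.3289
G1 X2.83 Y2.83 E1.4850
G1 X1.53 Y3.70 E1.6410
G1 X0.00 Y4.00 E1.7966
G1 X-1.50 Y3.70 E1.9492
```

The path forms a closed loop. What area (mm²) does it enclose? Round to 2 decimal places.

Apply the shoelace formula to the sequence of (X, Y) vertices; enclosed area = 9.98 mm².

9.98 mm²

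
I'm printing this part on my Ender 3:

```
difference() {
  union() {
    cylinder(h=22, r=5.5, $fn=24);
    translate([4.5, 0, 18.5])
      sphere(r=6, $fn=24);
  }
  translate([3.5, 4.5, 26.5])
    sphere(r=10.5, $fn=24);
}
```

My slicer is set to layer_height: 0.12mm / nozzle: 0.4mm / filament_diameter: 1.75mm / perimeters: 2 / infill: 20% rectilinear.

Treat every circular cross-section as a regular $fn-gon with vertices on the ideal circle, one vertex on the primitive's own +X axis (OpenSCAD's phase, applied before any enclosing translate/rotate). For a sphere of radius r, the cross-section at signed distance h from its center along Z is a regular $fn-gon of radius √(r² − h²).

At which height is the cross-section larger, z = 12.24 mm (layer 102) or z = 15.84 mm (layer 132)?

layer 132 (z = 15.84 mm)

Layer 102 (z = 12.24): the r=5.5 cylinder contributes a regular 24-gon of circumradius 5.5 (area = (24/2)·5.500²·sin(360°/24) = 93.95 mm²); the sphere at (4.5, 0) does not reach this height (|z−center|=6.260 > r=6); Merging all regions: only the r=5.5 cylinder is present, so the union is just that shape — area = 93.95 mm²; the sphere at (3.5, 4.5) is absent (|z−center|=14.260 > r=10.5); Taking the first minus the rest: none of the subtracted shapes is present at this height, so the result so far is unchanged — area = 93.95 mm². So its area = 93.95 mm². Layer 132 (z = 15.84): the cylinder: section is a regular 24-gon, circumradius r=5.5 (area = (24/2)·5.500²·sin(360°/24) = 93.95 mm²); the r=6 sphere at (4.5, 0) contributes a regular 24-gon of circumradius √(6²−2.66²) = 5.378 (area = (24/2)·5.378²·sin(360°/24) = 89.83 mm²); Combining (union): the regions partially overlap — summed areas 183.79 mm² minus the doubly-counted overlap 44.65 mm² gives 139.13 mm² — area = 139.13 mm²; the sphere at (3.5, 4.5) is absent (|z−center|=10.660 > r=10.5); Taking the first minus the rest: none of the subtracted shapes is present at this height, so that combined region is unchanged — area = 139.13 mm². So its area = 139.13 mm². Layer 132 is larger (139.13 vs 93.95 mm²).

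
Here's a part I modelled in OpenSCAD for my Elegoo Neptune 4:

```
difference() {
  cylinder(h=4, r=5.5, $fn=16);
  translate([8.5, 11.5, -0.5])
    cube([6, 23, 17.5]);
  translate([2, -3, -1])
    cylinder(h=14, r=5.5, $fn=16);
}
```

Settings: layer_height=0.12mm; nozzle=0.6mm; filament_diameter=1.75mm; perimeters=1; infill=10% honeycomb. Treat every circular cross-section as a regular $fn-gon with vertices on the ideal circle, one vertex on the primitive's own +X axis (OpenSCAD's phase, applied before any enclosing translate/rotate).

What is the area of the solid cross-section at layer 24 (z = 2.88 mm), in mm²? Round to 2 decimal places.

38.46 mm²

At z = 2.88 mm: the r=5.5 cylinder contributes a regular 16-gon of circumradius 5.5 (area = (16/2)·5.500²·sin(360°/16) = 92.61 mm²); the cube at (8.5, 11.5) is present — its section is the full 6×23 rectangle (area 138.00 mm²); the r=5.5 cylinder at (2, -3) contributes a regular 16-gon of circumradius 5.5 (area = (16/2)·5.500²·sin(360°/16) = 92.61 mm²); Taking the first minus the rest: starting from the r=5.5 cylinder (92.61 mm²), the 6×23 cube at (8.5, 11.5) misses the remaining region (no effect); the r=5.5 cylinder at (2, -3) partially overlaps it — only the 54.15 mm² overlap (of its 92.61 mm²) is removed, clipping the outline — area = 38.46 mm². Overall, the cross-section is a single solid region. Net area = 38.46 mm².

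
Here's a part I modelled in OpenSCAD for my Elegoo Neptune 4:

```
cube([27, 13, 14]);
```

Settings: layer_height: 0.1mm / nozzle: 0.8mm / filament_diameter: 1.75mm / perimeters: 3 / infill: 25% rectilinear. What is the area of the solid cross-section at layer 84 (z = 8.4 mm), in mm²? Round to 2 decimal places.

At z = 8.4 mm: the cube (footprint 27×13) is included at this height (area 351.00 mm²). Overall, the cross-section is a single solid region. Net area = 351.00 mm².

351.00 mm²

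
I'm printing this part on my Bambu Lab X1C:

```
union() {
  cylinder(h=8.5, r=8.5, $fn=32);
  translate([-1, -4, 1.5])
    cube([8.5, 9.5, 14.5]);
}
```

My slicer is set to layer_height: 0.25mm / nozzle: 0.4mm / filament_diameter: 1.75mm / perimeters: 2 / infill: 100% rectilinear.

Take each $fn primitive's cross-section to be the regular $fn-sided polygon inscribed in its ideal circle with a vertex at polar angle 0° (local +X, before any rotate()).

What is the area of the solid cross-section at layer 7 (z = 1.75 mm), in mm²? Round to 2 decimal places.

226.29 mm²

At z = 1.75 mm: the r=8.5 cylinder gives a regular 32-gon of circumradius 8.5 (constant along its height) (area = (32/2)·8.500²·sin(360°/32) = 225.52 mm²); the cube at (-1, -4) is present — its section is the full 8.5×9.5 rectangle (area 80.75 mm²); Taking the union: the regions partially overlap — summed areas 306.27 mm² minus the doubly-counted overlap 79.99 mm² gives 226.29 mm² — area = 226.29 mm². Overall, the cross-section is a single solid region. Net area = 226.29 mm².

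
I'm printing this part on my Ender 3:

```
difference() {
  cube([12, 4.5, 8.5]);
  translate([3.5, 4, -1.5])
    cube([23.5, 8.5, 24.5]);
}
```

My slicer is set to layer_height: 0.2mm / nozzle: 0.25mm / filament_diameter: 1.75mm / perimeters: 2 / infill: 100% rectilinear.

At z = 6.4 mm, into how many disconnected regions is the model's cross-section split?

At z = 6.4 mm: the 12×4.5 cube contributes its full rectangle; the cube at (3.5, 4) (footprint 23.5×8.5) is included at this height; After the difference (first − rest): starting from the 12×4.5 cube, the 23.5×8.5 cube at (3.5, 4) partially overlaps it — only the 4.25 mm² overlap (of its 199.75 mm²) is removed, clipping the outline — 1 connected region. The result has 1 disconnected region.

1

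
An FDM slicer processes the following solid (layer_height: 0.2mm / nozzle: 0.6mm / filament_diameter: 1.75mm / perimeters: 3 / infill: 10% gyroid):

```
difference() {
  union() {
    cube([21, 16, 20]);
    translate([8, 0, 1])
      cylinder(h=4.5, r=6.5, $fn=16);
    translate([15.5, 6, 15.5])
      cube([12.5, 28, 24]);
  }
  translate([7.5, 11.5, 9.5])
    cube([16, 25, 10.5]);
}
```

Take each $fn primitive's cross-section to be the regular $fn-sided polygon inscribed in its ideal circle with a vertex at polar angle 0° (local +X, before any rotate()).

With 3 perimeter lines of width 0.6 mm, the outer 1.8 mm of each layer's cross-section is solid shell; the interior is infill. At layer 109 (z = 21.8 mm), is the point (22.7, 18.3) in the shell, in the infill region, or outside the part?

infill

At z = 21.8 mm: the cube is absent (z outside [0, 20]); the cylinder at (8, 0) is not intersected at this z (z outside [1, 5.5]); the cube at (15.5, 6) (footprint 12.5×28) is included at this height; Combining (union): only the 12.5×28 cube at (15.5, 6) is present, so the union is just that shape — 1 connected region; the cube at (7.5, 11.5) is absent (z outside [9.5, 20]); After the difference (first − rest): none of the subtracted shapes is present at this height, so that combined region is unchanged — 1 connected region. Overall, the cross-section is a single solid region. The nearest boundary edge runs (28.00, 6.00)→(28.00, 34.00); distance from the point to it = 5.30 mm. The point is inside the cross-section and 5.30 mm from the nearest boundary — more than the 1.8 mm shell width (3 × 0.6), so it's in the infill interior.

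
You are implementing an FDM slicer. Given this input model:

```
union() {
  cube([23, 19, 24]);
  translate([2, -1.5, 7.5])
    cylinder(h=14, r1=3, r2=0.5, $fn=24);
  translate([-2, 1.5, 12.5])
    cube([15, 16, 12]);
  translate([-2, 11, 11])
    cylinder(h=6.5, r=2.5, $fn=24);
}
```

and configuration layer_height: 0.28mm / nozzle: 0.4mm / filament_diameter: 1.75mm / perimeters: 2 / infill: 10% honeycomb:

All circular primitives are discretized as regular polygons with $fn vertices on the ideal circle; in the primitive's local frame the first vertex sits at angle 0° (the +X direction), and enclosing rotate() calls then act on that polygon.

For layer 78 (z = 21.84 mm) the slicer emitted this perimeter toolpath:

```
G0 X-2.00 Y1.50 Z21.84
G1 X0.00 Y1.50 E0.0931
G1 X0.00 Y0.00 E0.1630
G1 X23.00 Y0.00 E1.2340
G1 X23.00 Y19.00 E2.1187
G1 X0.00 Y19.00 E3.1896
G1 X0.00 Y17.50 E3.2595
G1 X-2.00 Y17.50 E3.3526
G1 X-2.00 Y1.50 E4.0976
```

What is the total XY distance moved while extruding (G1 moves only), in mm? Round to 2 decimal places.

88.00 mm

Sum the Euclidean lengths of each G1 segment: total = 88.00 mm.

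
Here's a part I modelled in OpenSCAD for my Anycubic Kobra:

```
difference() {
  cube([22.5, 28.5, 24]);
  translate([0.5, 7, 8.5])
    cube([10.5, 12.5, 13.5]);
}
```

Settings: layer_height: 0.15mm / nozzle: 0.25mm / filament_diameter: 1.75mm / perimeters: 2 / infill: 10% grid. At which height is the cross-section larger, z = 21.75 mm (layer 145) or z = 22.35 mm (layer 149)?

Layer 145 (z = 21.75): the cube is present — its section is the full 22.5×28.5 rectangle (area 641.25 mm²); the cube at (0.5, 7) (footprint 10.5×12.5) is included at this height (area 131.25 mm²); Taking the first minus the rest: starting from the 22.5×28.5 cube (641.25 mm²), the 10.5×12.5 cube at (0.5, 7) lies wholly inside it (removes its full 131.25 mm² and its 46.00 mm outline becomes a hole wall) — area = 510.00 mm². So its area = 510.00 mm². Layer 149 (z = 22.35): the cube (footprint 22.5×28.5) is included at this height (area 641.25 mm²); the cube at (0.5, 7) does not reach this height (z outside [8.5, 22]); Taking the first minus the rest: none of the subtracted shapes is present at this height, so the 22.5×28.5 cube is unchanged — area = 641.25 mm². So its area = 641.25 mm². Layer 149 is larger (641.25 vs 510.00 mm²).

layer 149 (z = 22.35 mm)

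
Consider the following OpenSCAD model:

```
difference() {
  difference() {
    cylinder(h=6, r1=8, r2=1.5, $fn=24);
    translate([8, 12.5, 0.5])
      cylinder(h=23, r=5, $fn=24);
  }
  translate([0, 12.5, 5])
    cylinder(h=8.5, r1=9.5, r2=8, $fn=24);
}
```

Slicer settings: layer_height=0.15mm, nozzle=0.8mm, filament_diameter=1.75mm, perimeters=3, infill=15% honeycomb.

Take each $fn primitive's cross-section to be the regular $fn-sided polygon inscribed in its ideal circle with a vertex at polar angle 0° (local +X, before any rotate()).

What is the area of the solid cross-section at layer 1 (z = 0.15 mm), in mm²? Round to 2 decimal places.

At z = 0.15 mm: the cone (r1=8→r2=1.5) has section circumradius 7.838 here — a regular 24-gon (area = (24/2)·7.838²·sin(360°/24) = 190.78 mm²); the cylinder at (8, 12.5) is absent (z outside [0.5, 23.5]); Subtracting the remaining from the first: none of the subtracted shapes is present at this height, so the cone is unchanged — area = 190.78 mm²; the cone at (0, 12.5) is not intersected at this z (z outside [5, 13.5]); Subtracting the remaining from the first: none of the subtracted shapes is present at this height, so that combined region is unchanged — area = 190.78 mm². Overall, the cross-section is a single solid region. Net area = 190.78 mm².

190.78 mm²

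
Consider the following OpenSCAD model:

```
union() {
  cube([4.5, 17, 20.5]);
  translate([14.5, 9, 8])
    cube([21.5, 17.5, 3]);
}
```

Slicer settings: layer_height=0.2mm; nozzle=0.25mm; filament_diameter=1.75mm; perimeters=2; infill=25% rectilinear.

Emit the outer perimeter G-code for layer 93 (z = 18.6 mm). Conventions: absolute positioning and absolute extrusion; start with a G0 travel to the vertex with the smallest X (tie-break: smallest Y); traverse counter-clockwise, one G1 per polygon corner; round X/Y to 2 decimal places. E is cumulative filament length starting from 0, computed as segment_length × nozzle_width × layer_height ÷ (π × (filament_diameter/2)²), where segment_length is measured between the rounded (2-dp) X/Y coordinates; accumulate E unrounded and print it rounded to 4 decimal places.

G0 X0.00 Y0.00 Z18.60
G1 X4.50 Y0.00 E0.0935
G1 X4.50 Y17.00 E0.4469
G1 X0.00 Y17.00 E0.5405
G1 X0.00 Y0.00 E0.8939

At z = 18.6 mm: the cube is present — its section is the full 4.5×17 rectangle; the cube at (14.5, 9) is absent (z outside [8, 11]); Merging all regions: only the 4.5×17 cube is present, so the union is just that shape — 1 connected region. The outline is a single polygon with 4 vertices. Extrusion per mm of travel: 0.25 × 0.2 / (π × 0.875²) = 0.020788. Accumulating E over each segment gives final E = 0.8939.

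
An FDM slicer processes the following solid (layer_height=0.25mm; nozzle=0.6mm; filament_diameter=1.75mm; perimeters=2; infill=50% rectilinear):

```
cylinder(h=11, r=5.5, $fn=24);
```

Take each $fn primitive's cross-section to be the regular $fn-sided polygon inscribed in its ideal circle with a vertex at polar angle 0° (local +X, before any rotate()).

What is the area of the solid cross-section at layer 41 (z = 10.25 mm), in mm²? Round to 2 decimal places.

At z = 10.25 mm: the r=5.5 cylinder contributes a regular 24-gon of circumradius 5.5 (area = (24/2)·5.500²·sin(360°/24) = 93.95 mm²). Overall, the cross-section is a single solid region. Net area = 93.95 mm².

93.95 mm²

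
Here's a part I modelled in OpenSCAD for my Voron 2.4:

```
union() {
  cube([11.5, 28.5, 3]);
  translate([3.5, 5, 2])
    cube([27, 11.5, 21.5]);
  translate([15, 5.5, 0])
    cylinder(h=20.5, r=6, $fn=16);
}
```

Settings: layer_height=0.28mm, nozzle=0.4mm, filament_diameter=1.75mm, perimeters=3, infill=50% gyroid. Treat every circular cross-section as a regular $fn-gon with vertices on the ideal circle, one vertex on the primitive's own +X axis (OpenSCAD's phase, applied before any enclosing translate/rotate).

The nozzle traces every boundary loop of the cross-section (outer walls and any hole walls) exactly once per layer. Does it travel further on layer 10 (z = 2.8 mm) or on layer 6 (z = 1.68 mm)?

Layer 10 (z = 2.8): the cube is present — its section is the full 11.5×28.5 rectangle (perimeter 80.00 mm); the 27×11.5 cube at (3.5, 5) contributes its full rectangle (perimeter 77.00 mm); the r=6 cylinder at (15, 5.5) gives a regular 16-gon of circumradius 6 (constant along its height) (perimeter = 2·16·6.000·sin(180°/16) = 37.46 mm); Merging all regions: the regions partially overlap (shared area 159.94 mm²), so the edge portions inside another operand are dropped and the merged outline is re-measured after clipping — boundary = 117.00 mm. So its perimeter = 117.00 mm. Layer 6 (z = 1.68): the cube (footprint 11.5×28.5) is included at this height (perimeter 80.00 mm); the cube at (3.5, 5) does not reach this height (z outside [2, 23.5]); the cylinder at (15, 5.5): section is a regular 16-gon, circumradius r=6 (perimeter = 2·16·6.000·sin(180°/16) = 37.46 mm); Combining (union): the regions partially overlap (shared area 16.22 mm²), so the edge portions inside another operand are dropped and the merged outline is re-measured after clipping — boundary = 96.83 mm. So its perimeter = 96.83 mm. Layer 10 is larger (117.00 vs 96.83 mm).

layer 10 (z = 2.8 mm)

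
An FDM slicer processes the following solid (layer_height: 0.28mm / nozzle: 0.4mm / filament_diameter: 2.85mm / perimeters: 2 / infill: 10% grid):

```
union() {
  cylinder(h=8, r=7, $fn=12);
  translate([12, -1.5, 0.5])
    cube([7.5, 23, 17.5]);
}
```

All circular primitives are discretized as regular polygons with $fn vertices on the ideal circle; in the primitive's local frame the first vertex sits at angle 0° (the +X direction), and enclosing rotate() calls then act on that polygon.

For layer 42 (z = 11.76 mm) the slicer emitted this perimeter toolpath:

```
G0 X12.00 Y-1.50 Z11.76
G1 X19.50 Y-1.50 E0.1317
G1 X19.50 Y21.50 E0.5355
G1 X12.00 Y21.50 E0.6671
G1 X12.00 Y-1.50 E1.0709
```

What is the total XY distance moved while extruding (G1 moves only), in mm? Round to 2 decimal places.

Sum the Euclidean lengths of each G1 segment: total = 61.00 mm.

61.00 mm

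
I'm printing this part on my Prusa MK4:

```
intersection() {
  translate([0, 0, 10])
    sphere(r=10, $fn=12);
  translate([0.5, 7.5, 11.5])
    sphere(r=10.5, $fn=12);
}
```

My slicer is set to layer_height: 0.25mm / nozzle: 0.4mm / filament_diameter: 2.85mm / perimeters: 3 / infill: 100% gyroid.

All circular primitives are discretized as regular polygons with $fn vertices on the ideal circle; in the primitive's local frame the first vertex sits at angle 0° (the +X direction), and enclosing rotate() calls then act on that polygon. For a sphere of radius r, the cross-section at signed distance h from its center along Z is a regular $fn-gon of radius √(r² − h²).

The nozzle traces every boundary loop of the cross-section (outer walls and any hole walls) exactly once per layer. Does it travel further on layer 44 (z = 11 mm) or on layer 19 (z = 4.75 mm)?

Layer 44 (z = 11): the sphere: section is a regular 12-gon, circumradius = √(r²−h²) = √(10²−1²) = 9.950 (perimeter = 2·12·9.950·sin(180°/12) = 61.81 mm); the r=10.5 sphere at (0.5, 7.5) slices to a regular 12-gon of circumradius 10.488 (√(r²−h²) with h=0.5 from center) (perimeter = 2·12·10.488·sin(180°/12) = 65.15 mm); Taking the intersection: the r=10.5 sphere at (0.5, 7.5) partially overlaps the r=10 sphere; clipping to the common part keeps 166.77 mm² — boundary = 47.88 mm. So its perimeter = 47.88 mm. Layer 19 (z = 4.75): the sphere: section is a regular 12-gon, circumradius = √(r²−h²) = √(10²−5.25²) = 8.511 (perimeter = 2·12·8.511·sin(180°/12) = 52.87 mm); the sphere at (0.5, 7.5): section is a regular 12-gon, circumradius = √(r²−h²) = √(10.5²−6.75²) = 8.043 (perimeter = 2·12·8.043·sin(180°/12) = 49.96 mm); Taking the intersection: the r=10.5 sphere at (0.5, 7.5) partially overlaps the r=10 sphere; clipping to the common part keeps 88.46 mm² — boundary = 35.68 mm. So its perimeter = 35.68 mm. Layer 44 is larger (47.88 vs 35.68 mm).

layer 44 (z = 11 mm)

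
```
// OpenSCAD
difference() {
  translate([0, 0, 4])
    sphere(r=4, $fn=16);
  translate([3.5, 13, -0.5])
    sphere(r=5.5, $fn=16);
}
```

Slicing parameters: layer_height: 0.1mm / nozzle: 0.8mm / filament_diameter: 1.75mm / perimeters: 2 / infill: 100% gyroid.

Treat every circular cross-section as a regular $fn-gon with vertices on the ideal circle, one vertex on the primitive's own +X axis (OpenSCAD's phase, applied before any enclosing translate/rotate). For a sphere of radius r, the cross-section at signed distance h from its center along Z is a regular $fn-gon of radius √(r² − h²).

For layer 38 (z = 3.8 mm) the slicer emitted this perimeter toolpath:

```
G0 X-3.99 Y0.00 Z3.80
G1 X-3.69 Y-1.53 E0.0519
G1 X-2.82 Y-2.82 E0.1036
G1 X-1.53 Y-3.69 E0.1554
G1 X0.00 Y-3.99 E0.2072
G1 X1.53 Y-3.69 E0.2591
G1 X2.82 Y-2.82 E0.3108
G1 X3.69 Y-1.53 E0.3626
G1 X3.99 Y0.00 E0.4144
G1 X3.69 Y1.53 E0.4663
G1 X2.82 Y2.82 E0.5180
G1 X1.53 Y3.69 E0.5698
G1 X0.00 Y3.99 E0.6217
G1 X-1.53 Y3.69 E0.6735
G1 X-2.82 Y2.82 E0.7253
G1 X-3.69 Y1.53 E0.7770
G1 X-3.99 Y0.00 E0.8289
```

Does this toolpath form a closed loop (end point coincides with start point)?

yes

Start point (G0): (-3.99, 0.00). End point (last G1): the path returns to the start — closed.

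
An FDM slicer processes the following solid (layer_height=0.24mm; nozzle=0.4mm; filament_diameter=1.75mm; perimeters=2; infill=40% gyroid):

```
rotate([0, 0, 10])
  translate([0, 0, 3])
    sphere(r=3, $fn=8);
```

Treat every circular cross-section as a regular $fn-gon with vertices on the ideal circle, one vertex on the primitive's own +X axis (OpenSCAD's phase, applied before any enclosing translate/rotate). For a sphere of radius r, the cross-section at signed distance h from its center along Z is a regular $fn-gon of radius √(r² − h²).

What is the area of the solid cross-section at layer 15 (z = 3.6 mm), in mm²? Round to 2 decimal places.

At z = 3.6 mm: the sphere: section is a regular 8-gon, circumradius = √(r²−h²) = √(3²−0.6²) = 2.939 (area = (8/2)·2.939²·sin(360°/8) = 24.44 mm²); (whole slice rotated 10° about Z — lengths, areas and connectivity unchanged). Overall, the cross-section is a single solid region. Net area = 24.44 mm².

24.44 mm²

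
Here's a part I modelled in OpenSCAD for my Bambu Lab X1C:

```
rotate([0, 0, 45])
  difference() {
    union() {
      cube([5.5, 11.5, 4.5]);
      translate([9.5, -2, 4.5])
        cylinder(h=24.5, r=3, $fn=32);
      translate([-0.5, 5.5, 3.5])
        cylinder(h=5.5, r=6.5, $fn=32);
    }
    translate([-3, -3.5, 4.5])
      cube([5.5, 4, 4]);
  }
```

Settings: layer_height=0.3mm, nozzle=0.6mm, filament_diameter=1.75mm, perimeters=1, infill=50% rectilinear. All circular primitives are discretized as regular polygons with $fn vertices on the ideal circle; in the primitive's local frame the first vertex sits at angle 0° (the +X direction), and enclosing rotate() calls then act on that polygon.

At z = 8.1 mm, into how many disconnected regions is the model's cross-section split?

2

At z = 8.1 mm: the cube is not intersected at this z (z outside [0, 4.5]); the r=3 cylinder at (9.5, -2) contributes a regular 32-gon of circumradius 3; the r=6.5 cylinder at (-0.5, 5.5) contributes a regular 32-gon of circumradius 6.5; Taking the union: the 2 present regions are separate (no shared area or edge), so areas and boundary lengths simply add and each stays a separate island — 2 connected regions; the cube at (-3, -3.5) is present — its section is the full 5.5×4 rectangle; Subtracting the remaining from the first: starting from the result so far, the 5.5×4 cube at (-3, -3.5) partially overlaps it — only the 7.01 mm² overlap (of its 22.00 mm²) is removed, clipping the outline — 2 connected regions; (whole slice rotated 45° about Z — lengths, areas and connectivity unchanged). The result has 2 disconnected regions.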